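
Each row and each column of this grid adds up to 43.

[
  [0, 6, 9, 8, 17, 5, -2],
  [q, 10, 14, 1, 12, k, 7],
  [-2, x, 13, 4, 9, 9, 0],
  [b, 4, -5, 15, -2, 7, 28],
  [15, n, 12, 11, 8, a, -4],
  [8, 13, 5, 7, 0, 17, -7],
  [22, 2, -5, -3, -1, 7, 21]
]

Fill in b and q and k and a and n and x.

Row 3 has -2 + 13 + 4 + 9 + 9 + 0 = 33; the blank must be 43 − 33 = 10.
Row 4 has 4 − 5 + 15 − 2 + 7 + 28 = 47; the blank must be 43 − 47 = -4.
Column 1 has 0 − 2 − 4 + 15 + 8 + 22 = 39; the blank must be 43 − 39 = 4.
Row 2 has 4 + 10 + 14 + 1 + 12 + 7 = 48; the blank must be 43 − 48 = -5.
Column 6 has 5 − 5 + 9 + 7 + 17 + 7 = 40; the blank must be 43 − 40 = 3.
Row 5 has 15 + 12 + 11 + 8 + 3 − 4 = 45; the blank must be 43 − 45 = -2.

b = -4, q = 4, k = -5, a = 3, n = -2, x = 10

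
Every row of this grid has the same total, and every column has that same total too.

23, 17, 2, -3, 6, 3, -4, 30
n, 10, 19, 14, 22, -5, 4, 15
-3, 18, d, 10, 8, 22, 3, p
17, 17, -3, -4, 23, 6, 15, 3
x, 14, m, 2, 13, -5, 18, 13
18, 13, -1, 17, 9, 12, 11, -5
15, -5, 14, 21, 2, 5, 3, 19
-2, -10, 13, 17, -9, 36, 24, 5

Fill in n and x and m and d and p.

n = -5, x = 11, m = 8, d = 22, p = -6

Rows 1 and 4 both sum to 74, so that's the common total.
The known cells in column 8 total 80, leaving 74 − 80 = -6 for the blank.
The known cells in row 3 total 52, leaving 74 − 52 = 22 for the blank.
The known cells in column 3 total 66, leaving 74 − 66 = 8 for the blank.
The known cells in row 5 total 63, leaving 74 − 63 = 11 for the blank.
The known cells in row 2 total 79, leaving 74 − 79 = -5 for the blank.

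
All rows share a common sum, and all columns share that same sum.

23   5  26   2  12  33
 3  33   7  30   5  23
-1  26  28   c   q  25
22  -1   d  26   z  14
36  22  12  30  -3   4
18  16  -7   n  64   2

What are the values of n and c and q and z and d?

Rows 1 and 2 both sum to 101, so that's the common total.
The known cells in row 6 total 93, leaving 101 − 93 = 8 for the blank.
The known cells in column 4 total 96, leaving 101 − 96 = 5 for the blank.
The known cells in row 3 total 83, leaving 101 − 83 = 18 for the blank.
The known cells in column 5 total 96, leaving 101 − 96 = 5 for the blank.
The known cells in row 4 total 66, leaving 101 − 66 = 35 for the blank.

n = 8, c = 5, q = 18, z = 5, d = 35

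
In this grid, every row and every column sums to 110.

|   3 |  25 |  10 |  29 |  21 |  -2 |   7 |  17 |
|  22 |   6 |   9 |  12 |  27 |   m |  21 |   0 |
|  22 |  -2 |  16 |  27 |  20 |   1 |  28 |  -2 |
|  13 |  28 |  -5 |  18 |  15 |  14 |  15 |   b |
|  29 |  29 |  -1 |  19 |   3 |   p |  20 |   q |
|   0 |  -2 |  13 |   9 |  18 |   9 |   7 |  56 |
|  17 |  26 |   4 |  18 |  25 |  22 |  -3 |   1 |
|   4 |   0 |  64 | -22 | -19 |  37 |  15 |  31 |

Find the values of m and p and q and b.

Row 4: 13 + 28 − 5 + 18 + 15 + 14 + 15 = 98, so its missing entry is 110 − 98 = 12.
Column 8: 17 + 0 − 2 + 12 + 56 + 1 + 31 = 115, so its missing entry is 110 − 115 = -5.
Row 5: 29 + 29 − 1 + 19 + 3 + 20 − 5 = 94, so its missing entry is 110 − 94 = 16.
Row 2: 22 + 6 + 9 + 12 + 27 + 21 + 0 = 97, so its missing entry is 110 − 97 = 13.

m = 13, p = 16, q = -5, b = 12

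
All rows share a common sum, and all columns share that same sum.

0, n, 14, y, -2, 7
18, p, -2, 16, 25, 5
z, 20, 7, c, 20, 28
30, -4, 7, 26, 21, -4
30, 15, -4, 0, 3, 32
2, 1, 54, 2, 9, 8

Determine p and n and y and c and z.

Rows 4 and 5 both sum to 76, so that's the common total.
The known cells in row 2 total 62, leaving 76 − 62 = 14 for the blank.
The known cells in column 2 total 46, leaving 76 − 46 = 30 for the blank.
The known cells in row 1 total 49, leaving 76 − 49 = 27 for the blank.
The known cells in column 1 total 80, leaving 76 − 80 = -4 for the blank.
The known cells in row 3 total 71, leaving 76 − 71 = 5 for the blank.

p = 14, n = 30, y = 27, c = 5, z = -4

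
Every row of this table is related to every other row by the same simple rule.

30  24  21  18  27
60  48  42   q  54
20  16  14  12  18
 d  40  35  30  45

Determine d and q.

Each row is a constant multiple of every other row — this is a multiplication table with the headers hidden.
Row 4 is 45/27 = 5/3 times row 1, so its entry in column 1 is 30 × 5/3 = 50.
Row 2 is 54/27 = 2/1 times row 1, so its entry in column 4 is 18 × 2/1 = 36.

d = 50, q = 36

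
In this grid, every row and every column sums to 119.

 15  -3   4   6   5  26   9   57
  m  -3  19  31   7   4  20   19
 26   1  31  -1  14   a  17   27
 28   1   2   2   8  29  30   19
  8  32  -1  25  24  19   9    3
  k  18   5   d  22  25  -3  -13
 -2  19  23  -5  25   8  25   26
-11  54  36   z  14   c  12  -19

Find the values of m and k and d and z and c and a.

m = 22, k = 33, d = 32, z = 29, c = 4, a = 4

The known cells in row 2 total 97, leaving 119 − 97 = 22 for the blank.
The known cells in column 1 total 86, leaving 119 − 86 = 33 for the blank.
The known cells in row 6 total 87, leaving 119 − 87 = 32 for the blank.
The known cells in column 4 total 90, leaving 119 − 90 = 29 for the blank.
The known cells in row 8 total 115, leaving 119 − 115 = 4 for the blank.
The known cells in row 3 total 115, leaving 119 − 115 = 4 for the blank.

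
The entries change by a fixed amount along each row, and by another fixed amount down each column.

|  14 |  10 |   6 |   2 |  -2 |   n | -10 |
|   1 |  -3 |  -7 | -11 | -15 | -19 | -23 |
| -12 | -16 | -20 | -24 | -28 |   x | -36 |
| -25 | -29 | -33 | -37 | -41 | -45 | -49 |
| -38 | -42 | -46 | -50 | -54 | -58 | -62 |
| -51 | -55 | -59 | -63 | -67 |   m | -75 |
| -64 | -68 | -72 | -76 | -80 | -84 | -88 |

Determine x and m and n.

x = -32, m = -71, n = -6

Along each row the entries change by -4 per step; down each column they change by -13.
Row 3: from -12 at column 1, stepping by -4 to column 6 gives -32.
Row 6: from -51 at column 1, stepping by -4 to column 6 gives -71.
Row 1: from 14 at column 1, stepping by -4 to column 6 gives -6.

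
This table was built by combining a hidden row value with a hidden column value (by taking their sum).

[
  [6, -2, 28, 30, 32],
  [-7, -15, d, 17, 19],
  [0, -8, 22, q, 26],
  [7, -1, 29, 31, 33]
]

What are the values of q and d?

q = 24, d = 15

The difference between any two rows is the same in every column — this is an addition table with the headers hidden.
Row 3 minus row 1 is -8 − (-2) = -6, so its entry in column 4 is 30 + (-6) = 24.
Row 2 minus row 1 is -15 − (-2) = -13, so its entry in column 3 is 28 + (-13) = 15.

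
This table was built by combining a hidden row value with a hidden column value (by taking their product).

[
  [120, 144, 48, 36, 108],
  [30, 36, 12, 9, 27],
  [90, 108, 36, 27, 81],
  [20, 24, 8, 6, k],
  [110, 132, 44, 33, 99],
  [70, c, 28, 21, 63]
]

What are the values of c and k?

Each row is a constant multiple of every other row — this is a multiplication table with the headers hidden.
Row 6 is 28/48 = 7/12 times row 1, so its entry in column 2 is 144 × 7/12 = 84.
Row 4 is 8/48 = 1/6 times row 1, so its entry in column 5 is 108 × 1/6 = 18.

c = 84, k = 18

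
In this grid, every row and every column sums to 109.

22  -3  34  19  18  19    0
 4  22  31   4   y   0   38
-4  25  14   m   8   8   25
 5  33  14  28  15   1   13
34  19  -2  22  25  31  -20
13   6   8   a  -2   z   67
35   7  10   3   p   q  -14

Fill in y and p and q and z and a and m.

y = 10, p = 35, q = 33, z = 17, a = 0, m = 33

Row 2: 4 + 22 + 31 + 4 + 0 + 38 = 99, so its missing entry is 109 − 99 = 10.
Column 5: 18 + 10 + 8 + 15 + 25 − 2 = 74, so its missing entry is 109 − 74 = 35.
Row 7: 35 + 7 + 10 + 3 + 35 − 14 = 76, so its missing entry is 109 − 76 = 33.
Column 6: 19 + 0 + 8 + 1 + 31 + 33 = 92, so its missing entry is 109 − 92 = 17.
Row 3: -4 + 25 + 14 + 8 + 8 + 25 = 76, so its missing entry is 109 − 76 = 33.
Row 6: 13 + 6 + 8 − 2 + 17 + 67 = 109, so its missing entry is 109 − 109 = 0.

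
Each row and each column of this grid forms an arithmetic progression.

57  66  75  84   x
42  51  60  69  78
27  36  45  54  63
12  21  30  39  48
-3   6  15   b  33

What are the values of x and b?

Along each row the entries change by 9 per step; down each column they change by -15.
Row 1: from 57 at column 1, stepping by 9 to column 5 gives 93.
Row 5: from -3 at column 1, stepping by 9 to column 4 gives 24.

x = 93, b = 24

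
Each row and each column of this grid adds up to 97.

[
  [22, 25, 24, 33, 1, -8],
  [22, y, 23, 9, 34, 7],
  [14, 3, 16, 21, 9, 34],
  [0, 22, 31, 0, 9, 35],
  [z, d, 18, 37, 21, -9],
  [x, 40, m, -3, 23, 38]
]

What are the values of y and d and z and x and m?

Row 2: 22 + 23 + 9 + 34 + 7 = 95, so its missing entry is 97 − 95 = 2.
Column 2: 25 + 2 + 3 + 22 + 40 = 92, so its missing entry is 97 − 92 = 5.
Row 5: 5 + 18 + 37 + 21 − 9 = 72, so its missing entry is 97 − 72 = 25.
Column 1: 22 + 22 + 14 + 0 + 25 = 83, so its missing entry is 97 − 83 = 14.
Row 6: 14 + 40 − 3 + 23 + 38 = 112, so its missing entry is 97 − 112 = -15.

y = 2, d = 5, z = 25, x = 14, m = -15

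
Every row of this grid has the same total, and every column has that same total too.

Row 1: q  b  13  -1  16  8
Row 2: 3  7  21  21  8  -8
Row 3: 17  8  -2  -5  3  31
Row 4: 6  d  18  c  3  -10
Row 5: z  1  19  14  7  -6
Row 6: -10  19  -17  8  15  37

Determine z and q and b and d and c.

z = 17, q = 19, b = -3, d = 20, c = 15

Rows 2 and 3 both sum to 52, so that's the common total.
The known cells in row 5 total 35, leaving 52 − 35 = 17 for the blank.
The known cells in column 1 total 33, leaving 52 − 33 = 19 for the blank.
The known cells in row 1 total 55, leaving 52 − 55 = -3 for the blank.
The known cells in column 2 total 32, leaving 52 − 32 = 20 for the blank.
The known cells in row 4 total 37, leaving 52 − 37 = 15 for the blank.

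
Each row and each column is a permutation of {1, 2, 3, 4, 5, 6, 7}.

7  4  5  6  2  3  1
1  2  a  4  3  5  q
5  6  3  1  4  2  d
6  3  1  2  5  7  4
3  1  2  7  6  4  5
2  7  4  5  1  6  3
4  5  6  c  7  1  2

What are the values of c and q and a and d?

Cell (2,3): column 3 already has {1, 2, 3, 4, 5, 6} → 7.
Cell (2,7): row 2 already has {1, 2, 3, 4, 5, 7} → 6.
Cell (7,4): row 7 already has {1, 2, 4, 5, 6, 7} → 3.
For row 3, column 7: row 3 already has {1, 2, 3, 4, 5, 6}; that leaves 7.

c = 3, q = 6, a = 7, d = 7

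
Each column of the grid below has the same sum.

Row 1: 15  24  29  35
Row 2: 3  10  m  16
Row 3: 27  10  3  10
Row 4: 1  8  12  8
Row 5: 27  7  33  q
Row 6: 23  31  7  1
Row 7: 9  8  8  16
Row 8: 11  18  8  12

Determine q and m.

q = 18, m = 16

Columns 1 and 2 both add up to 116, so every column sums to 116.
Column 4: 35 + 16 + 10 + 8 + 1 + 16 + 12 = 98, so the missing entry is 116 − 98 = 18.
Column 3: 29 + 3 + 12 + 33 + 7 + 8 + 8 = 100, so the missing entry is 116 − 100 = 16.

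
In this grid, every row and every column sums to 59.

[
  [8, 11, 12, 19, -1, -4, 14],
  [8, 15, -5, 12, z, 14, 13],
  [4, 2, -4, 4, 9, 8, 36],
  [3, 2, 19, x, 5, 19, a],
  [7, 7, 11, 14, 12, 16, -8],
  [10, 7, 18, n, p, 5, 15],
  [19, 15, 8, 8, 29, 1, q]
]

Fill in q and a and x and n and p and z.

q = -21, a = 10, x = 1, n = 1, p = 3, z = 2

The known cells in row 2 total 57, leaving 59 − 57 = 2 for the blank.
The known cells in column 5 total 56, leaving 59 − 56 = 3 for the blank.
The known cells in row 6 total 58, leaving 59 − 58 = 1 for the blank.
The known cells in column 4 total 58, leaving 59 − 58 = 1 for the blank.
The known cells in row 4 total 49, leaving 59 − 49 = 10 for the blank.
The known cells in row 7 total 80, leaving 59 − 80 = -21 for the blank.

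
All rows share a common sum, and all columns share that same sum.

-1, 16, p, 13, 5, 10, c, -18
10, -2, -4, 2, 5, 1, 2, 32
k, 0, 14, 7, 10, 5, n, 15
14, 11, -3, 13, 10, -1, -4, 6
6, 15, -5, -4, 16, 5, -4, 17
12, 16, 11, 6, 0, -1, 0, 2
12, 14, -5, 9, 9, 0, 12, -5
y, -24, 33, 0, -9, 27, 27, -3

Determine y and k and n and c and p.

Rows 2 and 4 both sum to 46, so that's the common total.
The known cells in row 8 total 51, leaving 46 − 51 = -5 for the blank.
The known cells in column 1 total 48, leaving 46 − 48 = -2 for the blank.
The known cells in column 3 total 41, leaving 46 − 41 = 5 for the blank.
The known cells in row 1 total 30, leaving 46 − 30 = 16 for the blank.
The known cells in row 3 total 49, leaving 46 − 49 = -3 for the blank.

y = -5, k = -2, n = -3, c = 16, p = 5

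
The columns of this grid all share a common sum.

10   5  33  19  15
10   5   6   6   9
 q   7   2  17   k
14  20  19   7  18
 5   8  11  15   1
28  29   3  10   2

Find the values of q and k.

Columns 2 and 4 both add up to 74, so every column sums to 74.
Column 1: 10 + 10 + 14 + 5 + 28 = 67, so the missing entry is 74 − 67 = 7.
Column 5: 15 + 9 + 18 + 1 + 2 = 45, so the missing entry is 74 − 45 = 29.

q = 7, k = 29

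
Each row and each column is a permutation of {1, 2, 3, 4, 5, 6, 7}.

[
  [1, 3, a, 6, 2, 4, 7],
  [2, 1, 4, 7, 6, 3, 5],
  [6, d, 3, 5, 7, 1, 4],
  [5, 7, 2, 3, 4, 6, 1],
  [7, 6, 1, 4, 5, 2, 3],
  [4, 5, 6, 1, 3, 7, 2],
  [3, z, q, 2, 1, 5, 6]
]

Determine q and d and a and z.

q = 7, d = 2, a = 5, z = 4

Cell (3,2): row 3 already has {1, 3, 4, 5, 6, 7} → 2.
At (row 7, col 2): column 2 already has {1, 2, 3, 5, 6, 7}, so the value is 4.
At (row 7, col 3): row 7 already has {1, 2, 3, 4, 5, 6}, so the value is 7.
For row 1, column 3: row 1 already has {1, 2, 3, 4, 6, 7}; that leaves 5.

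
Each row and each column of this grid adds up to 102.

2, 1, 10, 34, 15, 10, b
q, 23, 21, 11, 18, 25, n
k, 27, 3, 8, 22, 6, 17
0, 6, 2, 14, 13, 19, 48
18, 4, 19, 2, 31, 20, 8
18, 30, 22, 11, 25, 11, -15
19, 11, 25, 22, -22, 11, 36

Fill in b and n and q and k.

b = 30, n = -22, q = 26, k = 19

The known cells in row 3 total 83, leaving 102 − 83 = 19 for the blank.
The known cells in column 1 total 76, leaving 102 − 76 = 26 for the blank.
The known cells in row 2 total 124, leaving 102 − 124 = -22 for the blank.
The known cells in row 1 total 72, leaving 102 − 72 = 30 for the blank.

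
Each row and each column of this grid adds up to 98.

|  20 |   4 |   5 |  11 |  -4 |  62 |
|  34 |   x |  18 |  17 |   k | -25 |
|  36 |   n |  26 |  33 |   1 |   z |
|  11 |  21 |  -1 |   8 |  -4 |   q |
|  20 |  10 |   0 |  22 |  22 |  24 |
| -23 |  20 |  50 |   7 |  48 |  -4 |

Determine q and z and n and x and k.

q = 63, z = -22, n = 24, x = 19, k = 35

Column 5: -4 + 1 − 4 + 22 + 48 = 63, so its missing entry is 98 − 63 = 35.
Row 2: 34 + 18 + 17 + 35 − 25 = 79, so its missing entry is 98 − 79 = 19.
Column 2: 4 + 19 + 21 + 10 + 20 = 74, so its missing entry is 98 − 74 = 24.
Row 3: 36 + 24 + 26 + 33 + 1 = 120, so its missing entry is 98 − 120 = -22.
Row 4: 11 + 21 − 1 + 8 − 4 = 35, so its missing entry is 98 − 35 = 63.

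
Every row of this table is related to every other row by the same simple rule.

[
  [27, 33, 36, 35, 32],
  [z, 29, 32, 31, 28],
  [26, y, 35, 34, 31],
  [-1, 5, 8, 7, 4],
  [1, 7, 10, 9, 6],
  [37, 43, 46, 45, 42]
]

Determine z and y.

The difference between any two rows is the same in every column — this is an addition table with the headers hidden.
Row 2 minus row 1 is 32 − 36 = -4, so its entry in column 1 is 27 + (-4) = 23.
Row 3 minus row 1 is 35 − 36 = -1, so its entry in column 2 is 33 + (-1) = 32.

z = 23, y = 32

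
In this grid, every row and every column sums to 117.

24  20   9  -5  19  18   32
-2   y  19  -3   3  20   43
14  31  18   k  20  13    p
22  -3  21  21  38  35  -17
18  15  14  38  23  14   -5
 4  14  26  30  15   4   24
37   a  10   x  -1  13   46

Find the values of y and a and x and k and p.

y = 37, a = 3, x = 9, k = 27, p = -6

Row 2 has -2 + 19 − 3 + 3 + 20 + 43 = 80; the blank must be 117 − 80 = 37.
Column 2 has 20 + 37 + 31 − 3 + 15 + 14 = 114; the blank must be 117 − 114 = 3.
Column 7 has 32 + 43 − 17 − 5 + 24 + 46 = 123; the blank must be 117 − 123 = -6.
Row 3 has 14 + 31 + 18 + 20 + 13 − 6 = 90; the blank must be 117 − 90 = 27.
Row 7 has 37 + 3 + 10 − 1 + 13 + 46 = 108; the blank must be 117 − 108 = 9.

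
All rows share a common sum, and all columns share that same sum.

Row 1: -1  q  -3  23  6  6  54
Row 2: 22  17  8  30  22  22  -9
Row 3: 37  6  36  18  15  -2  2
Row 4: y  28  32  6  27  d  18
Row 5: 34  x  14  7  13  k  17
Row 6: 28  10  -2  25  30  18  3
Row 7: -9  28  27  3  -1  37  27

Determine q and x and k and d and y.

Rows 2 and 3 both sum to 112, so that's the common total.
Row 1 has -1 − 3 + 23 + 6 + 6 + 54 = 85; the blank must be 112 − 85 = 27.
Column 1 has -1 + 22 + 37 + 34 + 28 − 9 = 111; the blank must be 112 − 111 = 1.
Column 2 has 27 + 17 + 6 + 28 + 10 + 28 = 116; the blank must be 112 − 116 = -4.
Row 5 has 34 − 4 + 14 + 7 + 13 + 17 = 81; the blank must be 112 − 81 = 31.
Row 4 has 1 + 28 + 32 + 6 + 27 + 18 = 112; the blank must be 112 − 112 = 0.

q = 27, x = -4, k = 31, d = 0, y = 1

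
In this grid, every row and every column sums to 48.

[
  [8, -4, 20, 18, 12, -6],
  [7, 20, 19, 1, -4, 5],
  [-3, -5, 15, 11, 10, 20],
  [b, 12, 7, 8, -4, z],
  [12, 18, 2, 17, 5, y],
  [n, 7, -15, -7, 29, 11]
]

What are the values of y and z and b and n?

Row 5 has 12 + 18 + 2 + 17 + 5 = 54; the blank must be 48 − 54 = -6.
Row 6 has 7 − 15 − 7 + 29 + 11 = 25; the blank must be 48 − 25 = 23.
Column 6 has -6 + 5 + 20 − 6 + 11 = 24; the blank must be 48 − 24 = 24.
Row 4 has 12 + 7 + 8 − 4 + 24 = 47; the blank must be 48 − 47 = 1.

y = -6, z = 24, b = 1, n = 23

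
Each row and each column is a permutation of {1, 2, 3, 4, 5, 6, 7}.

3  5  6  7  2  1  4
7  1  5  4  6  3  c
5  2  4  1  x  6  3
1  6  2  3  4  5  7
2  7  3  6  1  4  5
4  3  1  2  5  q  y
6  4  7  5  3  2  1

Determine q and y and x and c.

q = 7, y = 6, x = 7, c = 2

At (row 2, col 7): row 2 already has {1, 3, 4, 5, 6, 7}, so the value is 2.
For row 3, column 5: row 3 already has {1, 2, 3, 4, 5, 6}; that leaves 7.
For row 6, column 6: column 6 already has {1, 2, 3, 4, 5, 6}; that leaves 7.
At (row 6, col 7): row 6 already has {1, 2, 3, 4, 5, 7}, so the value is 6.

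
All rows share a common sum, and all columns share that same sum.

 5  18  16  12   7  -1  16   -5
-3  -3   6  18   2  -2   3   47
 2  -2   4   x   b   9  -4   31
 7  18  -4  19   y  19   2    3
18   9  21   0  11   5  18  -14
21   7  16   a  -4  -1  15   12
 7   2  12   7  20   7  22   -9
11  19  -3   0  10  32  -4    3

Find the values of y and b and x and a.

y = 4, b = 18, x = 10, a = 2

Rows 1 and 2 both sum to 68, so that's the common total.
The known cells in row 6 total 66, leaving 68 − 66 = 2 for the blank.
The known cells in column 4 total 58, leaving 68 − 58 = 10 for the blank.
The known cells in row 3 total 50, leaving 68 − 50 = 18 for the blank.
The known cells in row 4 total 64, leaving 68 − 64 = 4 for the blank.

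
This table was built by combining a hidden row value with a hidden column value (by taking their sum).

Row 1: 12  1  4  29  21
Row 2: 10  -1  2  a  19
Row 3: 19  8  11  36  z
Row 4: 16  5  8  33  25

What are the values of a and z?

The difference between any two rows is the same in every column — this is an addition table with the headers hidden.
Row 2 minus row 1 is 2 − 4 = -2, so its entry in column 4 is 29 + (-2) = 27.
Row 3 minus row 1 is 11 − 4 = 7, so its entry in column 5 is 21 + 7 = 28.

a = 27, z = 28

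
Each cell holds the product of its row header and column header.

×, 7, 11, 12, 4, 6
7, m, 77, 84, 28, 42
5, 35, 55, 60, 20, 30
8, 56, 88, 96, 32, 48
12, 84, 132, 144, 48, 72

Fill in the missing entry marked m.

49

7 × 7 = 49.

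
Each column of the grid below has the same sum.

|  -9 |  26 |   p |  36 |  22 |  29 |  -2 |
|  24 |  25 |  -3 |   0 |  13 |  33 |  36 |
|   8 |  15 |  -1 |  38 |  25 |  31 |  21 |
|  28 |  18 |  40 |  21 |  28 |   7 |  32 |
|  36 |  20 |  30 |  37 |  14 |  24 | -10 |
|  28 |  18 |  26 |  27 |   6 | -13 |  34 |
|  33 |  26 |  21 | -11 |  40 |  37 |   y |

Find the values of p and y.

p = 35, y = 37

The complete columns each total 148.
Column 3 is missing 148 − 113 = 35 (since -3 − 1 + 40 + 30 + 26 + 21 = 113).
Column 7 is missing 148 − 111 = 37 (since -2 + 36 + 21 + 32 − 10 + 34 = 111).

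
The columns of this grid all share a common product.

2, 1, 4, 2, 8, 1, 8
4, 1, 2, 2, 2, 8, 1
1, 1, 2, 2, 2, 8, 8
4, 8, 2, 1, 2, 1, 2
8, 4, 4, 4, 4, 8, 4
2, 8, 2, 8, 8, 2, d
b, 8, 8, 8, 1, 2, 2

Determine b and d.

b = 4, d = 2

Columns 5 and 6 each multiply to 2048, so every column has product 2048.
Column 1: 2×4×1×4×8×2 = 512, so the missing entry is 2048 ÷ 512 = 4.
Column 7: 8×1×8×2×4×2 = 1024, so the missing entry is 2048 ÷ 1024 = 2.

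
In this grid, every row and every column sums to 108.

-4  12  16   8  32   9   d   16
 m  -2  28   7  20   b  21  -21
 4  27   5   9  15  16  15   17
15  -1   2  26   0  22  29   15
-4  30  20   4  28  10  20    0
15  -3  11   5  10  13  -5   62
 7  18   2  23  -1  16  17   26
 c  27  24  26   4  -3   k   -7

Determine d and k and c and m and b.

Column 6: 9 + 16 + 22 + 10 + 13 + 16 − 3 = 83, so its missing entry is 108 − 83 = 25.
Row 1: -4 + 12 + 16 + 8 + 32 + 9 + 16 = 89, so its missing entry is 108 − 89 = 19.
Column 7: 19 + 21 + 15 + 29 + 20 − 5 + 17 = 116, so its missing entry is 108 − 116 = -8.
Row 8: 27 + 24 + 26 + 4 − 3 − 8 − 7 = 63, so its missing entry is 108 − 63 = 45.
Row 2: -2 + 28 + 7 + 20 + 25 + 21 − 21 = 78, so its missing entry is 108 − 78 = 30.

d = 19, k = -8, c = 45, m = 30, b = 25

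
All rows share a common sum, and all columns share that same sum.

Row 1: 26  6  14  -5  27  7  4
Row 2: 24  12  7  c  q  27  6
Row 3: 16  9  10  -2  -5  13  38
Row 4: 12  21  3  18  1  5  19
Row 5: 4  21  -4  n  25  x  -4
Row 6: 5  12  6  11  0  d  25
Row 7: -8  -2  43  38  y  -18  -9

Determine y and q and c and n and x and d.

y = 35, q = -4, c = 7, n = 12, x = 25, d = 20

Rows 1 and 3 both sum to 79, so that's the common total.
The known cells in row 6 total 59, leaving 79 − 59 = 20 for the blank.
The known cells in row 7 total 44, leaving 79 − 44 = 35 for the blank.
The known cells in column 5 total 83, leaving 79 − 83 = -4 for the blank.
The known cells in column 6 total 54, leaving 79 − 54 = 25 for the blank.
The known cells in row 5 total 67, leaving 79 − 67 = 12 for the blank.
The known cells in row 2 total 72, leaving 79 − 72 = 7 for the blank.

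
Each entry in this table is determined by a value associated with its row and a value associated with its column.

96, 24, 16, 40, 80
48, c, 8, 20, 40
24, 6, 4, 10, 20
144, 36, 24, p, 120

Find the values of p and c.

p = 60, c = 12

Each row is a constant multiple of every other row — this is a multiplication table with the headers hidden.
Row 4 is 24/16 = 3/2 times row 1, so its entry in column 4 is 40 × 3/2 = 60.
Row 2 is 8/16 = 1/2 times row 1, so its entry in column 2 is 24 × 1/2 = 12.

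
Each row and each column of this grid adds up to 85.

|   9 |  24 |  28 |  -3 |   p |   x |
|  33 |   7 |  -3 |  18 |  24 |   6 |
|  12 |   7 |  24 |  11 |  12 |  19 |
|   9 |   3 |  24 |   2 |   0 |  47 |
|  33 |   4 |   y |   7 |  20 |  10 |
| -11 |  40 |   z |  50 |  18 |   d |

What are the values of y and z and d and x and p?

y = 11, z = 1, d = -13, x = 16, p = 11

Column 5 has 24 + 12 + 0 + 20 + 18 = 74; the blank must be 85 − 74 = 11.
Row 5 has 33 + 4 + 7 + 20 + 10 = 74; the blank must be 85 − 74 = 11.
Row 1 has 9 + 24 + 28 − 3 + 11 = 69; the blank must be 85 − 69 = 16.
Column 6 has 16 + 6 + 19 + 47 + 10 = 98; the blank must be 85 − 98 = -13.
Row 6 has -11 + 40 + 50 + 18 − 13 = 84; the blank must be 85 − 84 = 1.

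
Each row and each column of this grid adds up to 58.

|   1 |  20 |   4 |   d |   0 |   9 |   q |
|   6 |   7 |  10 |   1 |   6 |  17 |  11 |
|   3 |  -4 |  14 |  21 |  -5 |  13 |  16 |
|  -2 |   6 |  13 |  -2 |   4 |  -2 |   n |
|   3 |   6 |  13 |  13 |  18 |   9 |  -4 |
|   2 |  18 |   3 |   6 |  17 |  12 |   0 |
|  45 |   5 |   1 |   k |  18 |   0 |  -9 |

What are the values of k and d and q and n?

The known cells in row 7 total 60, leaving 58 − 60 = -2 for the blank.
The known cells in row 4 total 17, leaving 58 − 17 = 41 for the blank.
The known cells in column 7 total 55, leaving 58 − 55 = 3 for the blank.
The known cells in row 1 total 37, leaving 58 − 37 = 21 for the blank.

k = -2, d = 21, q = 3, n = 41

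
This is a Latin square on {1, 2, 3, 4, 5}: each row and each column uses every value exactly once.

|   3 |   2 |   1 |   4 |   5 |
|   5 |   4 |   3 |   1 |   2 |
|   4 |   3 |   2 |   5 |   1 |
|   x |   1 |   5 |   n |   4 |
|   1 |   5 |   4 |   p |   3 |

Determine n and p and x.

n = 3, p = 2, x = 2

At (row 4, col 1): column 1 already has {1, 3, 4, 5}, so the value is 2.
For row 4, column 4: row 4 already has {1, 2, 4, 5}; that leaves 3.
At (row 5, col 4): row 5 already has {1, 3, 4, 5}, so the value is 2.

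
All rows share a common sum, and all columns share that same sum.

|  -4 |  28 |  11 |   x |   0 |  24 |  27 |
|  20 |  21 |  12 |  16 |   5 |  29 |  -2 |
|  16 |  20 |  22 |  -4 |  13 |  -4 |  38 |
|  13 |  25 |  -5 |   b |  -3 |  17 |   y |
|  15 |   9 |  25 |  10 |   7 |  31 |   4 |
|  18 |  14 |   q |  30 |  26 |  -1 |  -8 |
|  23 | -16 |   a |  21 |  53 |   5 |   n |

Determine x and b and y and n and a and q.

x = 15, b = 13, y = 41, n = 1, a = 14, q = 22

Rows 2 and 3 both sum to 101, so that's the common total.
Row 1 has -4 + 28 + 11 + 0 + 24 + 27 = 86; the blank must be 101 − 86 = 15.
Column 4 has 15 + 16 − 4 + 10 + 30 + 21 = 88; the blank must be 101 − 88 = 13.
Row 4 has 13 + 25 − 5 + 13 − 3 + 17 = 60; the blank must be 101 − 60 = 41.
Column 7 has 27 − 2 + 38 + 41 + 4 − 8 = 100; the blank must be 101 − 100 = 1.
Row 7 has 23 − 16 + 21 + 53 + 5 + 1 = 87; the blank must be 101 − 87 = 14.
Row 6 has 18 + 14 + 30 + 26 − 1 − 8 = 79; the blank must be 101 − 79 = 22.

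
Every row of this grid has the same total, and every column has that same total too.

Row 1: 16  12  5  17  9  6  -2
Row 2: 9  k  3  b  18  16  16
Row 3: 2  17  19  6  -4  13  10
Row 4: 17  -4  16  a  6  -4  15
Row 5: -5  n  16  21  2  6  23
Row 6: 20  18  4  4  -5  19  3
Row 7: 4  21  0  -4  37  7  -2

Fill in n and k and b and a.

Rows 1 and 3 both sum to 63, so that's the common total.
Row 4: 17 − 4 + 16 + 6 − 4 + 15 = 46, so its missing entry is 63 − 46 = 17.
Column 4: 17 + 6 + 17 + 21 + 4 − 4 = 61, so its missing entry is 63 − 61 = 2.
Row 2: 9 + 3 + 2 + 18 + 16 + 16 = 64, so its missing entry is 63 − 64 = -1.
Row 5: -5 + 16 + 21 + 2 + 6 + 23 = 63, so its missing entry is 63 − 63 = 0.

n = 0, k = -1, b = 2, a = 17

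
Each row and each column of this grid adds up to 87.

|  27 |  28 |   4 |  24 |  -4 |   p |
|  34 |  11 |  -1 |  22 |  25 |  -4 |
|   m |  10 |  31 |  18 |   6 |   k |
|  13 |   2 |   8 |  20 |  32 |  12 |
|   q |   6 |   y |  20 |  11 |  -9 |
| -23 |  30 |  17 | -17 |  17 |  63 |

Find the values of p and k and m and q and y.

Column 3: 4 − 1 + 31 + 8 + 17 = 59, so its missing entry is 87 − 59 = 28.
Row 5: 6 + 28 + 20 + 11 − 9 = 56, so its missing entry is 87 − 56 = 31.
Column 1: 27 + 34 + 13 + 31 − 23 = 82, so its missing entry is 87 − 82 = 5.
Row 1: 27 + 28 + 4 + 24 − 4 = 79, so its missing entry is 87 − 79 = 8.
Row 3: 5 + 10 + 31 + 18 + 6 = 70, so its missing entry is 87 − 70 = 17.

p = 8, k = 17, m = 5, q = 31, y = 28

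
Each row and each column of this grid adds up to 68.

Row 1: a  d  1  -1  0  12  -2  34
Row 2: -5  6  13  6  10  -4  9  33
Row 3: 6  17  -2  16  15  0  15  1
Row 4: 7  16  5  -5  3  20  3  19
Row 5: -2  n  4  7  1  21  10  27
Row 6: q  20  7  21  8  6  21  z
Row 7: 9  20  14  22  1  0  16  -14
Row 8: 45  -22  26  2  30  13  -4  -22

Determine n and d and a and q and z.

Column 8 has 34 + 33 + 1 + 19 + 27 − 14 − 22 = 78; the blank must be 68 − 78 = -10.
Row 6 has 20 + 7 + 21 + 8 + 6 + 21 − 10 = 73; the blank must be 68 − 73 = -5.
Column 1 has -5 + 6 + 7 − 2 − 5 + 9 + 45 = 55; the blank must be 68 − 55 = 13.
Row 1 has 13 + 1 − 1 + 0 + 12 − 2 + 34 = 57; the blank must be 68 − 57 = 11.
Row 5 has -2 + 4 + 7 + 1 + 21 + 10 + 27 = 68; the blank must be 68 − 68 = 0.

n = 0, d = 11, a = 13, q = -5, z = -10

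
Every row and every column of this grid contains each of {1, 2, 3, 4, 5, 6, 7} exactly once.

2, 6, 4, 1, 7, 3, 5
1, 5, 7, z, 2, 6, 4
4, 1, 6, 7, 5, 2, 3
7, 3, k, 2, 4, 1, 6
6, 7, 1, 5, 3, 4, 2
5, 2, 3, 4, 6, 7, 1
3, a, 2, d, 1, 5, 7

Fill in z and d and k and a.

Cell (7,2): column 2 already has {1, 2, 3, 5, 6, 7} → 4.
At (row 4, col 3): row 4 already has {1, 2, 3, 4, 6, 7}, so the value is 5.
For row 7, column 4: row 7 already has {1, 2, 3, 4, 5, 7}; that leaves 6.
At (row 2, col 4): row 2 already has {1, 2, 4, 5, 6, 7}, so the value is 3.

z = 3, d = 6, k = 5, a = 4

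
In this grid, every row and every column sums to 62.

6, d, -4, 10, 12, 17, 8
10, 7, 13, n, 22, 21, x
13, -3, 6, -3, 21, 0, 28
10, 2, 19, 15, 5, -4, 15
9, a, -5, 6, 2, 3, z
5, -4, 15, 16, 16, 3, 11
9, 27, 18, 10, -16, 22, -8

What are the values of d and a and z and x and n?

d = 13, a = 20, z = 27, x = -19, n = 8

The known cells in row 1 total 49, leaving 62 − 49 = 13 for the blank.
The known cells in column 4 total 54, leaving 62 − 54 = 8 for the blank.
The known cells in row 2 total 81, leaving 62 − 81 = -19 for the blank.
The known cells in column 7 total 35, leaving 62 − 35 = 27 for the blank.
The known cells in row 5 total 42, leaving 62 − 42 = 20 for the blank.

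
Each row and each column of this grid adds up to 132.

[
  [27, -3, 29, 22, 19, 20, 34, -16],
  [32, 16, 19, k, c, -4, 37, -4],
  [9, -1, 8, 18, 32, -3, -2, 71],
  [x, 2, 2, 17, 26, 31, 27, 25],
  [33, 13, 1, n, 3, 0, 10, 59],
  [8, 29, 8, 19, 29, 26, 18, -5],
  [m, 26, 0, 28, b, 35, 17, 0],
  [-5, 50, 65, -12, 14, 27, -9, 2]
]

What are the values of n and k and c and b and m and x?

n = 13, k = 27, c = 9, b = 0, m = 26, x = 2

Row 5 has 33 + 13 + 1 + 3 + 0 + 10 + 59 = 119; the blank must be 132 − 119 = 13.
Row 4 has 2 + 2 + 17 + 26 + 31 + 27 + 25 = 130; the blank must be 132 − 130 = 2.
Column 1 has 27 + 32 + 9 + 2 + 33 + 8 − 5 = 106; the blank must be 132 − 106 = 26.
Row 7 has 26 + 26 + 0 + 28 + 35 + 17 + 0 = 132; the blank must be 132 − 132 = 0.
Column 5 has 19 + 32 + 26 + 3 + 29 + 0 + 14 = 123; the blank must be 132 − 123 = 9.
Row 2 has 32 + 16 + 19 + 9 − 4 + 37 − 4 = 105; the blank must be 132 − 105 = 27.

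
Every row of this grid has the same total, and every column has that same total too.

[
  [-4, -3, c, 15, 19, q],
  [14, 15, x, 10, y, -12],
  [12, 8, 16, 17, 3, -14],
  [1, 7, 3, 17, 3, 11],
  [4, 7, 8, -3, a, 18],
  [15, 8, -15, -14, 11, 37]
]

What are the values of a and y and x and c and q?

a = 8, y = -2, x = 17, c = 13, q = 2

Rows 3 and 4 both sum to 42, so that's the common total.
Row 5: 4 + 7 + 8 − 3 + 18 = 34, so its missing entry is 42 − 34 = 8.
Column 5: 19 + 3 + 3 + 8 + 11 = 44, so its missing entry is 42 − 44 = -2.
Row 2: 14 + 15 + 10 − 2 − 12 = 25, so its missing entry is 42 − 25 = 17.
Column 3: 17 + 16 + 3 + 8 − 15 = 29, so its missing entry is 42 − 29 = 13.
Row 1: -4 − 3 + 13 + 15 + 19 = 40, so its missing entry is 42 − 40 = 2.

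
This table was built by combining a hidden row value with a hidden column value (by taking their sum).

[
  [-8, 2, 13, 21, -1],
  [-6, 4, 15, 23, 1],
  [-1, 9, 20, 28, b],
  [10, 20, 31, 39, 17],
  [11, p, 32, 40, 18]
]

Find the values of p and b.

The difference between any two rows is the same in every column — this is an addition table with the headers hidden.
Row 5 minus row 1 is 11 − (-8) = 19, so its entry in column 2 is 2 + 19 = 21.
Row 3 minus row 1 is -1 − (-8) = 7, so its entry in column 5 is -1 + 7 = 6.

p = 21, b = 6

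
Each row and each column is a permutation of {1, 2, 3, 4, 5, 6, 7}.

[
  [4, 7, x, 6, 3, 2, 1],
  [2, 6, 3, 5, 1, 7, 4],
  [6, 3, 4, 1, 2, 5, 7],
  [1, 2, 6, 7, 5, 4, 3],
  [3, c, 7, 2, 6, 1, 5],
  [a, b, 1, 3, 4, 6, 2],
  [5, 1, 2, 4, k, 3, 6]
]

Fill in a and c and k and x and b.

a = 7, c = 4, k = 7, x = 5, b = 5

At (row 7, col 5): row 7 already has {1, 2, 3, 4, 5, 6}, so the value is 7.
Cell (1,3): row 1 already has {1, 2, 3, 4, 6, 7} → 5.
For row 6, column 1: column 1 already has {1, 2, 3, 4, 5, 6}; that leaves 7.
Cell (6,2): row 6 already has {1, 2, 3, 4, 6, 7} → 5.
For row 5, column 2: row 5 already has {1, 2, 3, 5, 6, 7}; that leaves 4.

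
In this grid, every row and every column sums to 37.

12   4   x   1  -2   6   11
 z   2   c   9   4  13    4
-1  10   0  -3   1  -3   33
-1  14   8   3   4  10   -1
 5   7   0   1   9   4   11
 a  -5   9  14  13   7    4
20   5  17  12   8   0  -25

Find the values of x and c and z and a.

x = 5, c = -2, z = 7, a = -5

Row 1: 12 + 4 + 1 − 2 + 6 + 11 = 32, so its missing entry is 37 − 32 = 5.
Column 3: 5 + 0 + 8 + 0 + 9 + 17 = 39, so its missing entry is 37 − 39 = -2.
Row 2: 2 − 2 + 9 + 4 + 13 + 4 = 30, so its missing entry is 37 − 30 = 7.
Row 6: -5 + 9 + 14 + 13 + 7 + 4 = 42, so its missing entry is 37 − 42 = -5.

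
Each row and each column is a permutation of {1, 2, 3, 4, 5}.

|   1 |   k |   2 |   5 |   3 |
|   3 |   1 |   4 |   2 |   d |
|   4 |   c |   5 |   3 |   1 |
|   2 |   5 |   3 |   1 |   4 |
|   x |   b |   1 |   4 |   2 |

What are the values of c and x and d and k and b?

c = 2, x = 5, d = 5, k = 4, b = 3

For row 1, column 2: row 1 already has {1, 2, 3, 5}; that leaves 4.
At (row 5, col 1): column 1 already has {1, 2, 3, 4}, so the value is 5.
For row 3, column 2: row 3 already has {1, 3, 4, 5}; that leaves 2.
At (row 2, col 5): row 2 already has {1, 2, 3, 4}, so the value is 5.
For row 5, column 2: row 5 already has {1, 2, 4, 5}; that leaves 3.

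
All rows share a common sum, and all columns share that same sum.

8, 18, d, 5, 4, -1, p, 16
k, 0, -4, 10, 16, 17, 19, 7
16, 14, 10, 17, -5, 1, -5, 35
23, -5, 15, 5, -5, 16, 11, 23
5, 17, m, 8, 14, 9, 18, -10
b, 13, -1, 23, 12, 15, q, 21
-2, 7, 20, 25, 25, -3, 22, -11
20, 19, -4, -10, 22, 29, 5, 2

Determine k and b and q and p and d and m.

Rows 3 and 4 both sum to 83, so that's the common total.
Row 5 has 5 + 17 + 8 + 14 + 9 + 18 − 10 = 61; the blank must be 83 − 61 = 22.
Column 3 has -4 + 10 + 15 + 22 − 1 + 20 − 4 = 58; the blank must be 83 − 58 = 25.
Row 1 has 8 + 18 + 25 + 5 + 4 − 1 + 16 = 75; the blank must be 83 − 75 = 8.
Column 7 has 8 + 19 − 5 + 11 + 18 + 22 + 5 = 78; the blank must be 83 − 78 = 5.
Row 6 has 13 − 1 + 23 + 12 + 15 + 5 + 21 = 88; the blank must be 83 − 88 = -5.
Row 2 has 0 − 4 + 10 + 16 + 17 + 19 + 7 = 65; the blank must be 83 − 65 = 18.

k = 18, b = -5, q = 5, p = 8, d = 25, m = 22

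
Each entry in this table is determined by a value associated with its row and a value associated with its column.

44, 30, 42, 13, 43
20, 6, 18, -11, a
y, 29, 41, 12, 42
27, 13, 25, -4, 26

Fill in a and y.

The difference between any two rows is the same in every column — this is an addition table with the headers hidden.
Row 2 minus row 1 is 6 − 30 = -24, so its entry in column 5 is 43 + (-24) = 19.
Row 3 minus row 1 is 29 − 30 = -1, so its entry in column 1 is 44 + (-1) = 43.

a = 19, y = 43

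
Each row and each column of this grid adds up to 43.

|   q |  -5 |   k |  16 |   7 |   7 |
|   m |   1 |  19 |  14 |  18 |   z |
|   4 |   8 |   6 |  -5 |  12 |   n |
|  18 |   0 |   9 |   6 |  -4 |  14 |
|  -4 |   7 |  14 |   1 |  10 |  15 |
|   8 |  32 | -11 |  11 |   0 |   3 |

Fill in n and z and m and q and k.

Column 3: 19 + 6 + 9 + 14 − 11 = 37, so its missing entry is 43 − 37 = 6.
Row 1: -5 + 6 + 16 + 7 + 7 = 31, so its missing entry is 43 − 31 = 12.
Column 1: 12 + 4 + 18 − 4 + 8 = 38, so its missing entry is 43 − 38 = 5.
Row 2: 5 + 1 + 19 + 14 + 18 = 57, so its missing entry is 43 − 57 = -14.
Row 3: 4 + 8 + 6 − 5 + 12 = 25, so its missing entry is 43 − 25 = 18.

n = 18, z = -14, m = 5, q = 12, k = 6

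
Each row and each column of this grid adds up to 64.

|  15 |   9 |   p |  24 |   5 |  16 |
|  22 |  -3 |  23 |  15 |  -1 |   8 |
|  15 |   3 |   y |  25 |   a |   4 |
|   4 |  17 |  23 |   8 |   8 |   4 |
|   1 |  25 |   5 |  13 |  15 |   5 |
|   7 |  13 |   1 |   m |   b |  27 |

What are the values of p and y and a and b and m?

p = -5, y = 17, a = 0, b = 37, m = -21

The known cells in row 1 total 69, leaving 64 − 69 = -5 for the blank.
The known cells in column 3 total 47, leaving 64 − 47 = 17 for the blank.
The known cells in row 3 total 64, leaving 64 − 64 = 0 for the blank.
The known cells in column 5 total 27, leaving 64 − 27 = 37 for the blank.
The known cells in row 6 total 85, leaving 64 − 85 = -21 for the blank.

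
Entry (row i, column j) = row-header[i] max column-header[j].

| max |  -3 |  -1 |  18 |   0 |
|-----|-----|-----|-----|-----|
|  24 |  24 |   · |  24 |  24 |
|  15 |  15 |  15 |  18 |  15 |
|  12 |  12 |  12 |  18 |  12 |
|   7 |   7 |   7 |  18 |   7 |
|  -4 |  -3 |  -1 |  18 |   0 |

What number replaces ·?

24

max(24, -1) = 24.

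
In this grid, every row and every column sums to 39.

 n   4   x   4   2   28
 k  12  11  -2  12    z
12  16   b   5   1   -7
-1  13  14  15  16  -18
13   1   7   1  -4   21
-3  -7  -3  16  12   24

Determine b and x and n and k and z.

The known cells in column 6 total 48, leaving 39 − 48 = -9 for the blank.
The known cells in row 3 total 27, leaving 39 − 27 = 12 for the blank.
The known cells in column 3 total 41, leaving 39 − 41 = -2 for the blank.
The known cells in row 1 total 36, leaving 39 − 36 = 3 for the blank.
The known cells in row 2 total 24, leaving 39 − 24 = 15 for the blank.

b = 12, x = -2, n = 3, k = 15, z = -9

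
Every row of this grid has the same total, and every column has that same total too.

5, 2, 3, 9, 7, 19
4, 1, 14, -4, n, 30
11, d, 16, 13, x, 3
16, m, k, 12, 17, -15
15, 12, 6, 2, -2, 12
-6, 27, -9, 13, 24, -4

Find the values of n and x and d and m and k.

Rows 1 and 5 both sum to 45, so that's the common total.
Row 2 has 4 + 1 + 14 − 4 + 30 = 45; the blank must be 45 − 45 = 0.
Column 5 has 7 + 0 + 17 − 2 + 24 = 46; the blank must be 45 − 46 = -1.
Row 3 has 11 + 16 + 13 − 1 + 3 = 42; the blank must be 45 − 42 = 3.
Column 2 has 2 + 1 + 3 + 12 + 27 = 45; the blank must be 45 − 45 = 0.
Row 4 has 16 + 0 + 12 + 17 − 15 = 30; the blank must be 45 − 30 = 15.

n = 0, x = -1, d = 3, m = 0, k = 15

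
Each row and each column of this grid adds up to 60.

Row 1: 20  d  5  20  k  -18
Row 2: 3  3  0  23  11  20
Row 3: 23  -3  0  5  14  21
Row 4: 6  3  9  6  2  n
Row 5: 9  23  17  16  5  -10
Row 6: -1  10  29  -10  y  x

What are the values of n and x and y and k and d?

Column 2: 3 − 3 + 3 + 23 + 10 = 36, so its missing entry is 60 − 36 = 24.
Row 1: 20 + 24 + 5 + 20 − 18 = 51, so its missing entry is 60 − 51 = 9.
Column 5: 9 + 11 + 14 + 2 + 5 = 41, so its missing entry is 60 − 41 = 19.
Row 6: -1 + 10 + 29 − 10 + 19 = 47, so its missing entry is 60 − 47 = 13.
Row 4: 6 + 3 + 9 + 6 + 2 = 26, so its missing entry is 60 − 26 = 34.

n = 34, x = 13, y = 19, k = 9, d = 24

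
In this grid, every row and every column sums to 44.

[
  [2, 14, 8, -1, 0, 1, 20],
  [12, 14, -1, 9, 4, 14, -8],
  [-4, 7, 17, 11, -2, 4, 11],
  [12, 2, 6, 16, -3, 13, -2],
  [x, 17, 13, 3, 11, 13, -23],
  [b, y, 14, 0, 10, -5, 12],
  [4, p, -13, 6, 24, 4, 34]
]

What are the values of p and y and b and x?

The known cells in row 7 total 59, leaving 44 − 59 = -15 for the blank.
The known cells in row 5 total 34, leaving 44 − 34 = 10 for the blank.
The known cells in column 1 total 36, leaving 44 − 36 = 8 for the blank.
The known cells in row 6 total 39, leaving 44 − 39 = 5 for the blank.

p = -15, y = 5, b = 8, x = 10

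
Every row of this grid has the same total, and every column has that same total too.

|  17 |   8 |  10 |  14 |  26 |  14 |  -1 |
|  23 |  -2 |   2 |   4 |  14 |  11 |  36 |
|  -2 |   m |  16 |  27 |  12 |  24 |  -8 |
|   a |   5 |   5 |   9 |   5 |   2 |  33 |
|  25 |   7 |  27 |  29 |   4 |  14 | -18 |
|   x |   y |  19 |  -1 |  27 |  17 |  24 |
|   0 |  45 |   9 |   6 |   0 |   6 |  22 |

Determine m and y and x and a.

m = 19, y = 6, x = -4, a = 29

Rows 1 and 2 both sum to 88, so that's the common total.
Row 3: -2 + 16 + 27 + 12 + 24 − 8 = 69, so its missing entry is 88 − 69 = 19.
Column 2: 8 − 2 + 19 + 5 + 7 + 45 = 82, so its missing entry is 88 − 82 = 6.
Row 6: 6 + 19 − 1 + 27 + 17 + 24 = 92, so its missing entry is 88 − 92 = -4.
Row 4: 5 + 5 + 9 + 5 + 2 + 33 = 59, so its missing entry is 88 − 59 = 29.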